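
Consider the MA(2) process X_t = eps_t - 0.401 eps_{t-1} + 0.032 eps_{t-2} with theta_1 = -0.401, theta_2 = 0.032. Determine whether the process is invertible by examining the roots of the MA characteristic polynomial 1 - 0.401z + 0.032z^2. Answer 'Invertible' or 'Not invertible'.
\text{Invertible}

The MA(q) characteristic polynomial is P(z) = 1 - 0.401z + 0.032z^2.
Invertibility requires all roots to lie outside the unit circle, i.e. |z| > 1 for every root.
Set 1 + (-0.401) z + (0.032) z^2 = 0, i.e. a z^2 + b z + c = 0 with a = 0.032, b = -0.401, c = 1.
Discriminant D = b^2 - 4ac = (-0.401)^2 - 4*(0.032)*1 = 0.160801 - (0.128) = 0.032801.
D >= 0, so the roots are real: z = (-b +/- sqrt(D)) / (2a) = (0.401 +/- 0.18111) / (0.064).
  z_1 = (0.401 + 0.18111) / (0.064) = 9.0955,   |z_1| = 9.0955.
  z_2 = (0.401 - 0.18111) / (0.064) = 3.4358,   |z_2| = 3.4358.
Moduli of all roots: 9.0955, 3.4358.
All moduli strictly greater than 1? Yes.
Verdict: Invertible.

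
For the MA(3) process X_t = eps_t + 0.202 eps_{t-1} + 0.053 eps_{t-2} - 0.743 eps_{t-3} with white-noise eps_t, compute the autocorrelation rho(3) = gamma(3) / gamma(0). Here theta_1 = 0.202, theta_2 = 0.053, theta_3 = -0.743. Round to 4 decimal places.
\rho(3) = -0.4656

For an MA(q) process with theta_0 = 1, the autocovariance is
  gamma(k) = sigma^2 * sum_{i=0..q-k} theta_i * theta_{i+k},
and rho(k) = gamma(k) / gamma(0). Sigma^2 cancels.
  numerator   = (1)*(-0.743) = -0.743.
  denominator = (1)^2 + (0.202)^2 + (0.053)^2 + (-0.743)^2 = 1.595662.
  rho(3) = -0.743 / 1.595662 = -0.4656.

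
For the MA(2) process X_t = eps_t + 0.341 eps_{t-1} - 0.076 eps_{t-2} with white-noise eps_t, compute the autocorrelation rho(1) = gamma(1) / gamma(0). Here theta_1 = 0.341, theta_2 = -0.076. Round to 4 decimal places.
\rho(1) = 0.2808

For an MA(q) process with theta_0 = 1, the autocovariance is
  gamma(k) = sigma^2 * sum_{i=0..q-k} theta_i * theta_{i+k},
and rho(k) = gamma(k) / gamma(0). Sigma^2 cancels.
  numerator   = (1)*(0.341) + (0.341)*(-0.076) = 0.315084.
  denominator = (1)^2 + (0.341)^2 + (-0.076)^2 = 1.122057.
  rho(1) = 0.315084 / 1.122057 = 0.2808.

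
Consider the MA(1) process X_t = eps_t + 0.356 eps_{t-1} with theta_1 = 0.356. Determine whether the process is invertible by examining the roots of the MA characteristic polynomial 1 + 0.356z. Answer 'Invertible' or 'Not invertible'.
\text{Invertible}

The MA(q) characteristic polynomial is P(z) = 1 + 0.356z.
Invertibility requires all roots to lie outside the unit circle, i.e. |z| > 1 for every root.
This is linear in z: 1 + (0.356) z = 0  =>  z = -1/(0.356) = -2.808989,  |z| = 2.808989.
Moduli of all roots: 2.8090.
All moduli strictly greater than 1? Yes.
Verdict: Invertible.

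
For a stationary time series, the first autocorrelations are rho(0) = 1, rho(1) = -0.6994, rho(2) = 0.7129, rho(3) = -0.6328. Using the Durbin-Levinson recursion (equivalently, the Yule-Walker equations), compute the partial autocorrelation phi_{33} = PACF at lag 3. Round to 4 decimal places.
\phi_{33} = -0.1120

The PACF at lag k is phi_{kk}, the last component of the solution
to the Yule-Walker system G_k phi = r_k where
  (G_k)_{ij} = rho(|i - j|), (r_k)_i = rho(i), i,j = 1..k.
Equivalently, Durbin-Levinson gives phi_{kk} iteratively:
  phi_{11} = rho(1)
  phi_{kk} = [rho(k) - sum_{j=1..k-1} phi_{k-1,j} rho(k-j)]
            / [1 - sum_{j=1..k-1} phi_{k-1,j} rho(j)],
  phi_{k,j} = phi_{k-1,j} - phi_{kk} phi_{k-1,k-j},  j = 1..k-1.
Step k = 1:
  phi_11 = rho(1) = -0.6994.
Step k = 2:
  phi_22 = [rho(2) - phi_11 rho(1)] / [1 - phi_11 rho(1)] = [0.7129 - (-0.6994)(-0.6994)] / [1 - (-0.6994)(-0.6994)]
         = 0.22373964 / 0.51083964 = 0.437984.
  Update: phi_21 = phi_11 - phi_22 phi_11 = -0.6994 - (0.437984)(-0.6994) = -0.393074.
Step k = 3:
  phi_33 = [rho(3) - phi_21 rho(2) - phi_22 rho(1)] / [1 - phi_21 rho(1) - phi_22 rho(2)]
    numerator   = -0.6328 - (-0.393074)(0.7129) - (0.437984)(-0.6994) = -0.04625152
    denominator = 1 - (-0.393074)(-0.6994) - (0.437984)(0.7129) = 0.41284524
  phi_33 = -0.04625152 / 0.41284524 = -0.112.
Therefore phi_{33} = -0.1120.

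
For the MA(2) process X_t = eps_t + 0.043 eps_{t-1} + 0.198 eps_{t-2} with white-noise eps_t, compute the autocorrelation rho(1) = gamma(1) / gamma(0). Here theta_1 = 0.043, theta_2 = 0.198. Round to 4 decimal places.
\rho(1) = 0.0495

For an MA(q) process with theta_0 = 1, the autocovariance is
  gamma(k) = sigma^2 * sum_{i=0..q-k} theta_i * theta_{i+k},
and rho(k) = gamma(k) / gamma(0). Sigma^2 cancels.
  numerator   = (1)*(0.043) + (0.043)*(0.198) = 0.051514.
  denominator = (1)^2 + (0.043)^2 + (0.198)^2 = 1.041053.
  rho(1) = 0.051514 / 1.041053 = 0.0495.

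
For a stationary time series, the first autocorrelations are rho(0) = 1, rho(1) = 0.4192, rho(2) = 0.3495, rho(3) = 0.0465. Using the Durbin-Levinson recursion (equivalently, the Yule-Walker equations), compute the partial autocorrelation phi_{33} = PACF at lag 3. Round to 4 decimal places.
\phi_{33} = -0.2000

The PACF at lag k is phi_{kk}, the last component of the solution
to the Yule-Walker system G_k phi = r_k where
  (G_k)_{ij} = rho(|i - j|), (r_k)_i = rho(i), i,j = 1..k.
Equivalently, Durbin-Levinson gives phi_{kk} iteratively:
  phi_{11} = rho(1)
  phi_{kk} = [rho(k) - sum_{j=1..k-1} phi_{k-1,j} rho(k-j)]
            / [1 - sum_{j=1..k-1} phi_{k-1,j} rho(j)],
  phi_{k,j} = phi_{k-1,j} - phi_{kk} phi_{k-1,k-j},  j = 1..k-1.
Step k = 1:
  phi_11 = rho(1) = 0.4192.
Step k = 2:
  phi_22 = [rho(2) - phi_11 rho(1)] / [1 - phi_11 rho(1)] = [0.3495 - (0.4192)(0.4192)] / [1 - (0.4192)(0.4192)]
         = 0.17377136 / 0.82427136 = 0.210818.
  Update: phi_21 = phi_11 - phi_22 phi_11 = 0.4192 - (0.210818)(0.4192) = 0.330825.
Step k = 3:
  phi_33 = [rho(3) - phi_21 rho(2) - phi_22 rho(1)] / [1 - phi_21 rho(1) - phi_22 rho(2)]
    numerator   = 0.0465 - (0.330825)(0.3495) - (0.210818)(0.4192) = -0.15749832
    denominator = 1 - (0.330825)(0.4192) - (0.210818)(0.3495) = 0.7876372
  phi_33 = -0.15749832 / 0.7876372 = -0.2.
Therefore phi_{33} = -0.2000.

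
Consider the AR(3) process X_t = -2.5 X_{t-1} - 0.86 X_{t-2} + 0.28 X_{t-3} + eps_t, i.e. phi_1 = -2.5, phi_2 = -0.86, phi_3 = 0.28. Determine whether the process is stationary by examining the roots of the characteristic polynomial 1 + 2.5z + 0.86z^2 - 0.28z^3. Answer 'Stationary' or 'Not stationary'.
\text{Not stationary}

The AR(p) characteristic polynomial is P(z) = 1 + 2.5z + 0.86z^2 - 0.28z^3.
Stationarity requires all roots to lie outside the unit circle, i.e. |z| > 1 for every root.
Degree 3: look for a simple real root z0 first, then factor out (1 - z/z0) and solve the remaining quadratic.
Testing z0 = -0.5: P(-0.5) = 1 + (2.5)(-0.5) + (0.86)(-0.5)^2 + (-0.28)(-0.5)^3
  = 1 + (-1.25) + (0.215) + (0.035) = 0.  So z_0 = -0.5 is a root, |z_0| = 0.5.
Divide out the factor (1 + 2 z) = (1 - z/z0) (since 1/z0 = -2):
  P(z) = (1 + 2 z)(1 + (0.5) z + (-0.14) z^2)
  [check: z-coef 0.5 - (-2) = 2.5; z^2-coef -0.14 - (-2)(0.5) = 0.86; z^3-coef -(-2)(-0.14) = -0.28.]
Remaining roots from the quadratic factor 1 + (0.5) z + (-0.14) z^2:
  Set 1 + (0.5) z + (-0.14) z^2 = 0, i.e. a z^2 + b z + c = 0 with a = -0.14, b = 0.5, c = 1.
  Discriminant D = b^2 - 4ac = (0.5)^2 - 4*(-0.14)*1 = 0.25 - (-0.56) = 0.81.
  D >= 0, so the roots are real: z = (-b +/- sqrt(D)) / (2a) = (-0.5 +/- 0.9) / (-0.28).
    z_1 = (-0.5 + 0.9) / (-0.28) = -1.4286,   |z_1| = 1.4286.
    z_2 = (-0.5 - 0.9) / (-0.28) = 5,   |z_2| = 5.
Moduli of all roots: 0.5000, 1.4286, 5.0000.
All moduli strictly greater than 1? No.
Verdict: Not stationary.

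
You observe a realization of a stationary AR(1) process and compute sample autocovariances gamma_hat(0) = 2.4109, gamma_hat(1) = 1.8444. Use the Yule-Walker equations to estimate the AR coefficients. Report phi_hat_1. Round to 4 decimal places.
\hat\phi_{1} = 0.7650

The Yule-Walker equations for an AR(p) process read, in matrix form,
  Gamma_p phi = r_p,   with   (Gamma_p)_{ij} = gamma(|i - j|),
                       (r_p)_i = gamma(i),   i,j = 1..p.
Substitute the sample gammas (Toeplitz matrix and right-hand side of size 1):
  Gamma_p = [[2.4109]]
  r_p     = [1.8444]
With p = 1 this is the single equation gamma(0) phi_1 = gamma(1):
  phi_hat_1 = gamma(1) / gamma(0) = 1.8444 / 2.4109 = 0.7650.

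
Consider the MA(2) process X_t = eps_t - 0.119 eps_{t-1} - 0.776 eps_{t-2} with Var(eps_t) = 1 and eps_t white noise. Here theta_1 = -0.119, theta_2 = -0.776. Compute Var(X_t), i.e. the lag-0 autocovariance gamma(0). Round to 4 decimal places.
\gamma(0) = 1.6163

For an MA(q) process X_t = eps_t + sum_i theta_i eps_{t-i} with
Var(eps_t) = sigma^2, the variance is
  gamma(0) = sigma^2 * (1 + sum_i theta_i^2).
  sum_i theta_i^2 = (-0.119)^2 + (-0.776)^2 = 0.014161 + 0.602176 = 0.616337.
  gamma(0) = 1 * (1 + 0.616337) = 1 * 1.616337 = 1.616337, which rounds to 1.6163.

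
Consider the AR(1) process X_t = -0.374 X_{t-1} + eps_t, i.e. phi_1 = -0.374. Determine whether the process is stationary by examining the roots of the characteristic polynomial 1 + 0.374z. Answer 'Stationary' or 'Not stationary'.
\text{Stationary}

The AR(p) characteristic polynomial is P(z) = 1 + 0.374z.
Stationarity requires all roots to lie outside the unit circle, i.e. |z| > 1 for every root.
This is linear in z: 1 + (0.374) z = 0  =>  z = -1/(0.374) = -2.673797,  |z| = 2.673797.
Moduli of all roots: 2.6738.
All moduli strictly greater than 1? Yes.
Verdict: Stationary.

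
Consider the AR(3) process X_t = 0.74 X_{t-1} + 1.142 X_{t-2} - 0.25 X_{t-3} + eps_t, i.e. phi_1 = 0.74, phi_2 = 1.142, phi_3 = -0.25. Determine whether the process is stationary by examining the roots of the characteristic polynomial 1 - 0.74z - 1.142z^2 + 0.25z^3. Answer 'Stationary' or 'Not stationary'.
\text{Not stationary}

The AR(p) characteristic polynomial is P(z) = 1 - 0.74z - 1.142z^2 + 0.25z^3.
Stationarity requires all roots to lie outside the unit circle, i.e. |z| > 1 for every root.
Degree 3: look for a simple real root z0 first, then factor out (1 - z/z0) and solve the remaining quadratic.
Testing z0 = 5: P(5) = 1 + (-0.74)(5) + (-1.142)(5)^2 + (0.25)(5)^3
  = 1 + (-3.7) + (-28.55) + (31.25) = 0.  So z_0 = 5 is a root, |z_0| = 5.
Divide out the factor (1 - 0.2 z) = (1 - z/z0) (since 1/z0 = 0.2):
  P(z) = (1 - 0.2 z)(1 + (-0.54) z + (-1.25) z^2)
  [check: z-coef -0.54 - (0.2) = -0.74; z^2-coef -1.25 - (0.2)(-0.54) = -1.142; z^3-coef -(0.2)(-1.25) = 0.25.]
Remaining roots from the quadratic factor 1 + (-0.54) z + (-1.25) z^2:
  Set 1 + (-0.54) z + (-1.25) z^2 = 0, i.e. a z^2 + b z + c = 0 with a = -1.25, b = -0.54, c = 1.
  Discriminant D = b^2 - 4ac = (-0.54)^2 - 4*(-1.25)*1 = 0.2916 - (-5) = 5.2916.
  D >= 0, so the roots are real: z = (-b +/- sqrt(D)) / (2a) = (0.54 +/- 2.300348) / (-2.5).
    z_1 = (0.54 + 2.300348) / (-2.5) = -1.1361,   |z_1| = 1.1361.
    z_2 = (0.54 - 2.300348) / (-2.5) = 0.7041,   |z_2| = 0.7041.
Moduli of all roots: 5.0000, 1.1361, 0.7041.
All moduli strictly greater than 1? No.
Verdict: Not stationary.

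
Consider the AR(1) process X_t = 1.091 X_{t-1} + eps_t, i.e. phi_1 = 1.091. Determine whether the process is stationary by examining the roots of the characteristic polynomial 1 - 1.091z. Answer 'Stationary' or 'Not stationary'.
\text{Not stationary}

The AR(p) characteristic polynomial is P(z) = 1 - 1.091z.
Stationarity requires all roots to lie outside the unit circle, i.e. |z| > 1 for every root.
This is linear in z: 1 + (-1.091) z = 0  =>  z = -1/(-1.091) = 0.91659,  |z| = 0.91659.
Moduli of all roots: 0.9166.
All moduli strictly greater than 1? No.
Verdict: Not stationary.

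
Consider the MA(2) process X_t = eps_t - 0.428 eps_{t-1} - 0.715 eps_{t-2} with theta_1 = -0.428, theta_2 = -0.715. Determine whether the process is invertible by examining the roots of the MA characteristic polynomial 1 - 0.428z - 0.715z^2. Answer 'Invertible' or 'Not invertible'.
\text{Not invertible}

The MA(q) characteristic polynomial is P(z) = 1 - 0.428z - 0.715z^2.
Invertibility requires all roots to lie outside the unit circle, i.e. |z| > 1 for every root.
Set 1 + (-0.428) z + (-0.715) z^2 = 0, i.e. a z^2 + b z + c = 0 with a = -0.715, b = -0.428, c = 1.
Discriminant D = b^2 - 4ac = (-0.428)^2 - 4*(-0.715)*1 = 0.183184 - (-2.86) = 3.043184.
D >= 0, so the roots are real: z = (-b +/- sqrt(D)) / (2a) = (0.428 +/- 1.744472) / (-1.43).
  z_1 = (0.428 + 1.744472) / (-1.43) = -1.5192,   |z_1| = 1.5192.
  z_2 = (0.428 - 1.744472) / (-1.43) = 0.9206,   |z_2| = 0.9206.
Moduli of all roots: 1.5192, 0.9206.
All moduli strictly greater than 1? No.
Verdict: Not invertible.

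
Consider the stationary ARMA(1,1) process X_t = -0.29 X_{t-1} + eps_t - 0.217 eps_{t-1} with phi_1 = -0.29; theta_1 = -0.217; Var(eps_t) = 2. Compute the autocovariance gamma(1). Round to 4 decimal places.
\gamma(1) = -1.1768

Multiply the model equation by X_{t-k} and take expectations. With theta_0 = psi_0 = 1 and psi_j the MA(infinity) weights, this gives
  gamma(k) - sum_i phi_i gamma(k-i) = c_k,
  c_k = sigma^2 * sum_{j=k..q} theta_j psi_{j-k}   (c_k = 0 for k > q),
using gamma(-m) = gamma(m).
psi-weights needed (psi_j = theta_j + sum_i phi_i psi_{j-i}):
  psi_1 = theta_1 + phi_1 = -0.217 + (-0.29) = -0.507
Right-hand sides:
  c_0 = sigma^2 (1 + theta_1 psi_1) = 2 * (1 + (-0.217)(-0.507)) = 2 * 1.110019 = 2.220038
  c_1 = sigma^2 theta_1 = 2 * (-0.217) = -0.434
  c_2 = 0
Equations for k = 0 and k = 1 (AR order 1):
  gamma(0) = phi_1 gamma(1) + c_0
  gamma(1) = phi_1 gamma(0) + c_1
Substituting the second into the first: gamma(0) (1 - phi_1^2) = c_0 + phi_1 c_1, so
  gamma(0) = (c_0 + phi_1 c_1) / (1 - phi_1^2) = (2.220038 + (-0.29)(-0.434)) / (1 - (-0.29)^2) = 2.345898 / 0.9159 = 2.561304.
  gamma(1) = phi_1 gamma(0) + c_1 = (-0.29)(2.561304) + (-0.434) = -1.176778.
Therefore gamma(1) = -1.1768 (to 4 decimal places).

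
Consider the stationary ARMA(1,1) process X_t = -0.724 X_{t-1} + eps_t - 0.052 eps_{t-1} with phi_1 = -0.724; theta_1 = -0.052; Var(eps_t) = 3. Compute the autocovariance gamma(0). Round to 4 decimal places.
\gamma(0) = 6.7966

Multiply the model equation by X_{t-k} and take expectations. With theta_0 = psi_0 = 1 and psi_j the MA(infinity) weights, this gives
  gamma(k) - sum_i phi_i gamma(k-i) = c_k,
  c_k = sigma^2 * sum_{j=k..q} theta_j psi_{j-k}   (c_k = 0 for k > q),
using gamma(-m) = gamma(m).
psi-weights needed (psi_j = theta_j + sum_i phi_i psi_{j-i}):
  psi_1 = theta_1 + phi_1 = -0.052 + (-0.724) = -0.776
Right-hand sides:
  c_0 = sigma^2 (1 + theta_1 psi_1) = 3 * (1 + (-0.052)(-0.776)) = 3 * 1.040352 = 3.121056
  c_1 = sigma^2 theta_1 = 3 * (-0.052) = -0.156
  c_2 = 0
Equations for k = 0 and k = 1 (AR order 1):
  gamma(0) = phi_1 gamma(1) + c_0
  gamma(1) = phi_1 gamma(0) + c_1
Substituting the second into the first: gamma(0) (1 - phi_1^2) = c_0 + phi_1 c_1, so
  gamma(0) = (c_0 + phi_1 c_1) / (1 - phi_1^2) = (3.121056 + (-0.724)(-0.156)) / (1 - (-0.724)^2) = 3.234 / 0.475824 = 6.796631.
Therefore gamma(0) = 6.7966 (to 4 decimal places).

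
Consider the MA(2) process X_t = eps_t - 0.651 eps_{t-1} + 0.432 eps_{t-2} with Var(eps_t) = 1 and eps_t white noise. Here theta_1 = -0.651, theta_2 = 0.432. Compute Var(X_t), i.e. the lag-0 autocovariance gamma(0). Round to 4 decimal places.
\gamma(0) = 1.6104

For an MA(q) process X_t = eps_t + sum_i theta_i eps_{t-i} with
Var(eps_t) = sigma^2, the variance is
  gamma(0) = sigma^2 * (1 + sum_i theta_i^2).
  sum_i theta_i^2 = (-0.651)^2 + (0.432)^2 = 0.423801 + 0.186624 = 0.610425.
  gamma(0) = 1 * (1 + 0.610425) = 1 * 1.610425 = 1.610425, which rounds to 1.6104.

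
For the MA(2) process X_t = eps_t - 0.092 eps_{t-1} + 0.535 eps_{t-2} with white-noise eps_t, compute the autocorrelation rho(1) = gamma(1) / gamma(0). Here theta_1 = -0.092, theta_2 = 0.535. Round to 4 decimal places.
\rho(1) = -0.1091

For an MA(q) process with theta_0 = 1, the autocovariance is
  gamma(k) = sigma^2 * sum_{i=0..q-k} theta_i * theta_{i+k},
and rho(k) = gamma(k) / gamma(0). Sigma^2 cancels.
  numerator   = (1)*(-0.092) + (-0.092)*(0.535) = -0.14122.
  denominator = (1)^2 + (-0.092)^2 + (0.535)^2 = 1.294689.
  rho(1) = -0.14122 / 1.294689 = -0.1091.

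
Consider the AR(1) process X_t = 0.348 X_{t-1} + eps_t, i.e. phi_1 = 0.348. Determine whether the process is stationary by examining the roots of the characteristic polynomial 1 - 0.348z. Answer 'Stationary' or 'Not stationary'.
\text{Stationary}

The AR(p) characteristic polynomial is P(z) = 1 - 0.348z.
Stationarity requires all roots to lie outside the unit circle, i.e. |z| > 1 for every root.
This is linear in z: 1 + (-0.348) z = 0  =>  z = -1/(-0.348) = 2.873563,  |z| = 2.873563.
Moduli of all roots: 2.8736.
All moduli strictly greater than 1? Yes.
Verdict: Stationary.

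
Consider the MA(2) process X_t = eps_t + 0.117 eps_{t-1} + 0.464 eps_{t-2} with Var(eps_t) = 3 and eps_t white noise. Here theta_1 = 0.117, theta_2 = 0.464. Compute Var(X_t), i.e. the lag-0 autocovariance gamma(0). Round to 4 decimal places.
\gamma(0) = 3.6870

For an MA(q) process X_t = eps_t + sum_i theta_i eps_{t-i} with
Var(eps_t) = sigma^2, the variance is
  gamma(0) = sigma^2 * (1 + sum_i theta_i^2).
  sum_i theta_i^2 = (0.117)^2 + (0.464)^2 = 0.013689 + 0.215296 = 0.228985.
  gamma(0) = 3 * (1 + 0.228985) = 3 * 1.228985 = 3.686955, which rounds to 3.6870.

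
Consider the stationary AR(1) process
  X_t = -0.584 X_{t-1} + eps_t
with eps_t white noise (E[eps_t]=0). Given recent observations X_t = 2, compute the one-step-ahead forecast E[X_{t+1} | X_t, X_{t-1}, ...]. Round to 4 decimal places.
E[X_{t+1} \mid \mathcal F_t] = -1.1680

For an AR(p) model X_t = c + sum_i phi_i X_{t-i} + eps_t, the
one-step-ahead conditional mean is
  E[X_{t+1} | X_t, ...] = c + sum_i phi_i X_{t+1-i}.
Substitute known values:
  E[X_{t+1} | ...] = (-0.584) * (2)
                   = -1.1680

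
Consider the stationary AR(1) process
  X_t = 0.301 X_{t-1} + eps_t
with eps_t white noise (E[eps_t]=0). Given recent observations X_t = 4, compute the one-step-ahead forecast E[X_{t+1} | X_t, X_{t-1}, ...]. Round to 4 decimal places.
E[X_{t+1} \mid \mathcal F_t] = 1.2040

For an AR(p) model X_t = c + sum_i phi_i X_{t-i} + eps_t, the
one-step-ahead conditional mean is
  E[X_{t+1} | X_t, ...] = c + sum_i phi_i X_{t+1-i}.
Substitute known values:
  E[X_{t+1} | ...] = (0.301) * (4)
                   = 1.2040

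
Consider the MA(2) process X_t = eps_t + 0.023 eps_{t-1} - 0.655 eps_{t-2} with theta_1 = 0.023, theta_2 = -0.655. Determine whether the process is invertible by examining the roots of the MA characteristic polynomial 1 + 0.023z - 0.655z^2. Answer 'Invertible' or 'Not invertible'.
\text{Invertible}

The MA(q) characteristic polynomial is P(z) = 1 + 0.023z - 0.655z^2.
Invertibility requires all roots to lie outside the unit circle, i.e. |z| > 1 for every root.
Set 1 + (0.023) z + (-0.655) z^2 = 0, i.e. a z^2 + b z + c = 0 with a = -0.655, b = 0.023, c = 1.
Discriminant D = b^2 - 4ac = (0.023)^2 - 4*(-0.655)*1 = 0.000529 - (-2.62) = 2.620529.
D >= 0, so the roots are real: z = (-b +/- sqrt(D)) / (2a) = (-0.023 +/- 1.618805) / (-1.31).
  z_1 = (-0.023 + 1.618805) / (-1.31) = -1.2182,   |z_1| = 1.2182.
  z_2 = (-0.023 - 1.618805) / (-1.31) = 1.2533,   |z_2| = 1.2533.
Moduli of all roots: 1.2182, 1.2533.
All moduli strictly greater than 1? Yes.
Verdict: Invertible.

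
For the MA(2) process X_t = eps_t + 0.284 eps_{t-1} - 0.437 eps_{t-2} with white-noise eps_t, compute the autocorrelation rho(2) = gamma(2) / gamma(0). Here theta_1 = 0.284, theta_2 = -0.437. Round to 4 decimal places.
\rho(2) = -0.3437

For an MA(q) process with theta_0 = 1, the autocovariance is
  gamma(k) = sigma^2 * sum_{i=0..q-k} theta_i * theta_{i+k},
and rho(k) = gamma(k) / gamma(0). Sigma^2 cancels.
  numerator   = (1)*(-0.437) = -0.437.
  denominator = (1)^2 + (0.284)^2 + (-0.437)^2 = 1.271625.
  rho(2) = -0.437 / 1.271625 = -0.3437.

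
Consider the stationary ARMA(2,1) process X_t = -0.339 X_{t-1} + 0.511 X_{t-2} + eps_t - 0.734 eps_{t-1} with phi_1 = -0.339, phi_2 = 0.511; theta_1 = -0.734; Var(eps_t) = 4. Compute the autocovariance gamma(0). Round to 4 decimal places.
\gamma(0) = 26.6453

Multiply the model equation by X_{t-k} and take expectations. With theta_0 = psi_0 = 1 and psi_j the MA(infinity) weights, this gives
  gamma(k) - sum_i phi_i gamma(k-i) = c_k,
  c_k = sigma^2 * sum_{j=k..q} theta_j psi_{j-k}   (c_k = 0 for k > q),
using gamma(-m) = gamma(m).
psi-weights needed (psi_j = theta_j + sum_i phi_i psi_{j-i}):
  psi_1 = theta_1 + phi_1 = -0.734 + (-0.339) = -1.073
Right-hand sides:
  c_0 = sigma^2 (1 + theta_1 psi_1) = 4 * (1 + (-0.734)(-1.073)) = 4 * 1.787582 = 7.150328
  c_1 = sigma^2 theta_1 = 4 * (-0.734) = -2.936
  c_2 = 0
Equations for k = 0, 1, 2 (AR order 2, c_2 = 0):
  (E0) gamma(0) = phi_1 gamma(1) + phi_2 gamma(2) + c_0
  (E1) gamma(1) = phi_1 gamma(0) + phi_2 gamma(1) + c_1
  (E2) gamma(2) = phi_1 gamma(1) + phi_2 gamma(0)
From (E1): gamma(1) = A gamma(0) + B with
  A = phi_1 / (1 - phi_2) = -0.339 / 0.489 = -0.693252,   B = c_1 / (1 - phi_2) = -2.936 / 0.489 = -6.00409.
Insert (E2) into (E0): gamma(0) (1 - phi_2^2) = phi_1 (1 + phi_2) gamma(1) + c_0.
  phi_1 (1 + phi_2) = (-0.339)(1.511) = -0.512229,   1 - phi_2^2 = 0.738879.
Replace gamma(1) by A gamma(0) + B and collect gamma(0):
  gamma(0) [0.738879 - (-0.512229)(-0.693252)] = (-0.512229)(-6.00409) + 7.150328
  gamma(0) * 0.383775 = 10.225797
  gamma(0) = 10.225797 / 0.383775 = 26.64526.
Therefore gamma(0) = 26.6453 (to 4 decimal places).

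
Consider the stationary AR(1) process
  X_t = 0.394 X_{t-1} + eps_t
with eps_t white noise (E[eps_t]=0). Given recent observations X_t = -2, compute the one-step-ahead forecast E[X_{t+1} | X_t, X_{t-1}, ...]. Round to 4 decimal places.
E[X_{t+1} \mid \mathcal F_t] = -0.7880

For an AR(p) model X_t = c + sum_i phi_i X_{t-i} + eps_t, the
one-step-ahead conditional mean is
  E[X_{t+1} | X_t, ...] = c + sum_i phi_i X_{t+1-i}.
Substitute known values:
  E[X_{t+1} | ...] = (0.394) * (-2)
                   = -0.7880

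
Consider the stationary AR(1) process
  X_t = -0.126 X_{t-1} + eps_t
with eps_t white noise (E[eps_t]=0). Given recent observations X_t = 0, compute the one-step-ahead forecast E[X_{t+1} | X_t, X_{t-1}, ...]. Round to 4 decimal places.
E[X_{t+1} \mid \mathcal F_t] = 0.0000

For an AR(p) model X_t = c + sum_i phi_i X_{t-i} + eps_t, the
one-step-ahead conditional mean is
  E[X_{t+1} | X_t, ...] = c + sum_i phi_i X_{t+1-i}.
Substitute known values:
  E[X_{t+1} | ...] = (-0.126) * (0)
                   = 0.0000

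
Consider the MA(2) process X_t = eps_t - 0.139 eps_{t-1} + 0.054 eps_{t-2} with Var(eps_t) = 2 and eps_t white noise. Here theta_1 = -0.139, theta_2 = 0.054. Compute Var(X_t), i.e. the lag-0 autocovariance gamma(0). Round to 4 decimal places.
\gamma(0) = 2.0445

For an MA(q) process X_t = eps_t + sum_i theta_i eps_{t-i} with
Var(eps_t) = sigma^2, the variance is
  gamma(0) = sigma^2 * (1 + sum_i theta_i^2).
  sum_i theta_i^2 = (-0.139)^2 + (0.054)^2 = 0.019321 + 0.002916 = 0.022237.
  gamma(0) = 2 * (1 + 0.022237) = 2 * 1.022237 = 2.044474, which rounds to 2.0445.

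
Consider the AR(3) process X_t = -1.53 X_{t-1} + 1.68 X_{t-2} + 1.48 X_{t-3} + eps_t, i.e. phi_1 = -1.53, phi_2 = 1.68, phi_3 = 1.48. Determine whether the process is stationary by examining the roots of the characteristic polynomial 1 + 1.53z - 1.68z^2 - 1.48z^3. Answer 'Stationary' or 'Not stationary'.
\text{Not stationary}

The AR(p) characteristic polynomial is P(z) = 1 + 1.53z - 1.68z^2 - 1.48z^3.
Stationarity requires all roots to lie outside the unit circle, i.e. |z| > 1 for every root.
Degree 3: look for a simple real root z0 first, then factor out (1 - z/z0) and solve the remaining quadratic.
Testing z0 = -0.5: P(-0.5) = 1 + (1.53)(-0.5) + (-1.68)(-0.5)^2 + (-1.48)(-0.5)^3
  = 1 + (-0.765) + (-0.42) + (0.185) = 0.  So z_0 = -0.5 is a root, |z_0| = 0.5.
Divide out the factor (1 + 2 z) = (1 - z/z0) (since 1/z0 = -2):
  P(z) = (1 + 2 z)(1 + (-0.47) z + (-0.74) z^2)
  [check: z-coef -0.47 - (-2) = 1.53; z^2-coef -0.74 - (-2)(-0.47) = -1.68; z^3-coef -(-2)(-0.74) = -1.48.]
Remaining roots from the quadratic factor 1 + (-0.47) z + (-0.74) z^2:
  Set 1 + (-0.47) z + (-0.74) z^2 = 0, i.e. a z^2 + b z + c = 0 with a = -0.74, b = -0.47, c = 1.
  Discriminant D = b^2 - 4ac = (-0.47)^2 - 4*(-0.74)*1 = 0.2209 - (-2.96) = 3.1809.
  D >= 0, so the roots are real: z = (-b +/- sqrt(D)) / (2a) = (0.47 +/- 1.783508) / (-1.48).
    z_1 = (0.47 + 1.783508) / (-1.48) = -1.5226,   |z_1| = 1.5226.
    z_2 = (0.47 - 1.783508) / (-1.48) = 0.8875,   |z_2| = 0.8875.
Moduli of all roots: 0.5000, 1.5226, 0.8875.
All moduli strictly greater than 1? No.
Verdict: Not stationary.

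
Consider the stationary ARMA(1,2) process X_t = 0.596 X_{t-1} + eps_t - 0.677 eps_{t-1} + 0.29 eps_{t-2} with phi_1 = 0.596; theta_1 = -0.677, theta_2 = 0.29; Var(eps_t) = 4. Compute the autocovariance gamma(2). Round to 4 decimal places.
\gamma(2) = 1.0490

Multiply the model equation by X_{t-k} and take expectations. With theta_0 = psi_0 = 1 and psi_j the MA(infinity) weights, this gives
  gamma(k) - sum_i phi_i gamma(k-i) = c_k,
  c_k = sigma^2 * sum_{j=k..q} theta_j psi_{j-k}   (c_k = 0 for k > q),
using gamma(-m) = gamma(m).
psi-weights needed (psi_j = theta_j + sum_i phi_i psi_{j-i}):
  psi_1 = theta_1 + phi_1 = -0.677 + (0.596) = -0.081
  psi_2 = theta_2 + phi_1 psi_1 = 0.29 + (0.596)(-0.081) = 0.241724
Right-hand sides:
  c_0 = sigma^2 (1 + theta_1 psi_1 + theta_2 psi_2) = 4 * (1 + (-0.677)(-0.081) + (0.29)(0.241724)) = 4 * 1.124937 = 4.499748
  c_1 = sigma^2 (theta_1 + theta_2 psi_1) = 4 * (-0.677 + (0.29)(-0.081)) = -2.80196
  c_2 = sigma^2 theta_2 = 4 * (0.29) = 1.16
Equations for k = 0 and k = 1 (AR order 1):
  gamma(0) = phi_1 gamma(1) + c_0
  gamma(1) = phi_1 gamma(0) + c_1
Substituting the second into the first: gamma(0) (1 - phi_1^2) = c_0 + phi_1 c_1, so
  gamma(0) = (c_0 + phi_1 c_1) / (1 - phi_1^2) = (4.499748 + (0.596)(-2.80196)) / (1 - (0.596)^2) = 2.82978 / 0.644784 = 4.388725.
  gamma(1) = phi_1 gamma(0) + c_1 = (0.596)(4.388725) + (-2.80196) = -0.18628.
For k = 2: gamma(2) = phi_1 gamma(1) + c_2
  = (0.596)(-0.18628) + (1.16) = 1.048977.
Therefore gamma(2) = 1.0490 (to 4 decimal places).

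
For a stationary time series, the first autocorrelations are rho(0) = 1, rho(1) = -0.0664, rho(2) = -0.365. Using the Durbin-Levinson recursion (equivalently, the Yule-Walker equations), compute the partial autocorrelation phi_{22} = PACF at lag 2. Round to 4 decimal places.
\phi_{22} = -0.3710

The PACF at lag k is phi_{kk}, the last component of the solution
to the Yule-Walker system G_k phi = r_k where
  (G_k)_{ij} = rho(|i - j|), (r_k)_i = rho(i), i,j = 1..k.
Equivalently, Durbin-Levinson gives phi_{kk} iteratively:
  phi_{11} = rho(1)
  phi_{kk} = [rho(k) - sum_{j=1..k-1} phi_{k-1,j} rho(k-j)]
            / [1 - sum_{j=1..k-1} phi_{k-1,j} rho(j)],
  phi_{k,j} = phi_{k-1,j} - phi_{kk} phi_{k-1,k-j},  j = 1..k-1.
Step k = 1:
  phi_11 = rho(1) = -0.0664.
Step k = 2:
  phi_22 = [rho(2) - phi_11 rho(1)] / [1 - phi_11 rho(1)] = [-0.365 - (-0.0664)(-0.0664)] / [1 - (-0.0664)(-0.0664)]
         = -0.36940896 / 0.99559104 = -0.371.
Therefore phi_{22} = -0.3710.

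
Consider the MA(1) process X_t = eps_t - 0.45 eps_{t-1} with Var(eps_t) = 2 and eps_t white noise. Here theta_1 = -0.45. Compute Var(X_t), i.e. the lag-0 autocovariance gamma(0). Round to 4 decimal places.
\gamma(0) = 2.4050

For an MA(q) process X_t = eps_t + sum_i theta_i eps_{t-i} with
Var(eps_t) = sigma^2, the variance is
  gamma(0) = sigma^2 * (1 + sum_i theta_i^2).
  sum_i theta_i^2 = (-0.45)^2 = 0.2025.
  gamma(0) = 2 * (1 + 0.2025) = 2 * 1.2025 = 2.405, which rounds to 2.4050.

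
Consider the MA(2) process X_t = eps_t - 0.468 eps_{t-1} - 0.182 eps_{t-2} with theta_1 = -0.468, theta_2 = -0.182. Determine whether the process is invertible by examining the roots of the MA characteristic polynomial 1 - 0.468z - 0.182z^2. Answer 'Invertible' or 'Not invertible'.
\text{Invertible}

The MA(q) characteristic polynomial is P(z) = 1 - 0.468z - 0.182z^2.
Invertibility requires all roots to lie outside the unit circle, i.e. |z| > 1 for every root.
Set 1 + (-0.468) z + (-0.182) z^2 = 0, i.e. a z^2 + b z + c = 0 with a = -0.182, b = -0.468, c = 1.
Discriminant D = b^2 - 4ac = (-0.468)^2 - 4*(-0.182)*1 = 0.219024 - (-0.728) = 0.947024.
D >= 0, so the roots are real: z = (-b +/- sqrt(D)) / (2a) = (0.468 +/- 0.973152) / (-0.364).
  z_1 = (0.468 + 0.973152) / (-0.364) = -3.9592,   |z_1| = 3.9592.
  z_2 = (0.468 - 0.973152) / (-0.364) = 1.3878,   |z_2| = 1.3878.
Moduli of all roots: 3.9592, 1.3878.
All moduli strictly greater than 1? Yes.
Verdict: Invertible.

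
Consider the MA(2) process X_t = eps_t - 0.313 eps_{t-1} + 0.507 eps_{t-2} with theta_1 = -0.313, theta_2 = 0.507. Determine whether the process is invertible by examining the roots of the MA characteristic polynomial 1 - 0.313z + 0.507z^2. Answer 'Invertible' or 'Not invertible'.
\text{Invertible}

The MA(q) characteristic polynomial is P(z) = 1 - 0.313z + 0.507z^2.
Invertibility requires all roots to lie outside the unit circle, i.e. |z| > 1 for every root.
Set 1 + (-0.313) z + (0.507) z^2 = 0, i.e. a z^2 + b z + c = 0 with a = 0.507, b = -0.313, c = 1.
Discriminant D = b^2 - 4ac = (-0.313)^2 - 4*(0.507)*1 = 0.097969 - (2.028) = -1.930031.
D < 0, so the roots are the complex-conjugate pair z = (-b +/- i sqrt(-D)) / (2a) = 0.3087 +/- 1.3701i.
For a conjugate pair |z|^2 = z * conj(z) = (product of roots) = c/a = 1/(0.507) = 1.972387, so |z| = sqrt(1.972387) = 1.4044 for both roots.
Moduli of all roots: 1.4044, 1.4044.
All moduli strictly greater than 1? Yes.
Verdict: Invertible.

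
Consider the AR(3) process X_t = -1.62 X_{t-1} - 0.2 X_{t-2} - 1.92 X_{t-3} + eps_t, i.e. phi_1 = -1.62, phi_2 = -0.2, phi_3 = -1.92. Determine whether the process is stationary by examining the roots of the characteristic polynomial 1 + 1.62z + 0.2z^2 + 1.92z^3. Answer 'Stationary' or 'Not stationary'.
\text{Not stationary}

The AR(p) characteristic polynomial is P(z) = 1 + 1.62z + 0.2z^2 + 1.92z^3.
Stationarity requires all roots to lie outside the unit circle, i.e. |z| > 1 for every root.
Degree 3: look for a simple real root z0 first, then factor out (1 - z/z0) and solve the remaining quadratic.
Testing z0 = -0.5: P(-0.5) = 1 + (1.62)(-0.5) + (0.2)(-0.5)^2 + (1.92)(-0.5)^3
  = 1 + (-0.81) + (0.05) + (-0.24) = 0.  So z_0 = -0.5 is a root, |z_0| = 0.5.
Divide out the factor (1 + 2 z) = (1 - z/z0) (since 1/z0 = -2):
  P(z) = (1 + 2 z)(1 + (-0.38) z + (0.96) z^2)
  [check: z-coef -0.38 - (-2) = 1.62; z^2-coef 0.96 - (-2)(-0.38) = 0.2; z^3-coef -(-2)(0.96) = 1.92.]
Remaining roots from the quadratic factor 1 + (-0.38) z + (0.96) z^2:
  Set 1 + (-0.38) z + (0.96) z^2 = 0, i.e. a z^2 + b z + c = 0 with a = 0.96, b = -0.38, c = 1.
  Discriminant D = b^2 - 4ac = (-0.38)^2 - 4*(0.96)*1 = 0.1444 - (3.84) = -3.6956.
  D < 0, so the roots are the complex-conjugate pair z = (-b +/- i sqrt(-D)) / (2a) = 0.1979 +/- 1.0012i.
  For a conjugate pair |z|^2 = z * conj(z) = (product of roots) = c/a = 1/(0.96) = 1.041667, so |z| = sqrt(1.041667) = 1.0206 for both roots.
Moduli of all roots: 0.5000, 1.0206, 1.0206.
All moduli strictly greater than 1? No.
Verdict: Not stationary.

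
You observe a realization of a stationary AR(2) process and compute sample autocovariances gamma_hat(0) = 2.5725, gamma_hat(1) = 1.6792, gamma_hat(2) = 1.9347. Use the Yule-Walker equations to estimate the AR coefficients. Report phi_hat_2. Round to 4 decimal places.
\hat\phi_{2} = 0.5680

The Yule-Walker equations for an AR(p) process read, in matrix form,
  Gamma_p phi = r_p,   with   (Gamma_p)_{ij} = gamma(|i - j|),
                       (r_p)_i = gamma(i),   i,j = 1..p.
Substitute the sample gammas (Toeplitz matrix and right-hand side of size 2):
  Gamma_p = [[2.5725, 1.6792], [1.6792, 2.5725]]
  r_p     = [1.6792, 1.9347]
Written out:
  2.5725 phi_1 + 1.6792 phi_2 = 1.6792
  1.6792 phi_1 + 2.5725 phi_2 = 1.9347
Solve by Cramer's rule:
  det = gamma(0)^2 - gamma(1)^2 = (2.5725)^2 - (1.6792)^2 = 6.61775625 - 2.81971264 = 3.79804361
  phi_hat_1 = [gamma(1) gamma(0) - gamma(1) gamma(2)] / det = [(1.6792)(2.5725) - (1.6792)(1.9347)] / 3.79804361 = 1.07099376 / 3.79804361 = 0.282
  phi_hat_2 = [gamma(0) gamma(2) - gamma(1)^2] / det = [(2.5725)(1.9347) - (1.6792)^2] / 3.79804361 = 2.15730311 / 3.79804361 = 0.568
So phi_hat = [0.2820, 0.5680].
Therefore phi_hat_2 = 0.5680.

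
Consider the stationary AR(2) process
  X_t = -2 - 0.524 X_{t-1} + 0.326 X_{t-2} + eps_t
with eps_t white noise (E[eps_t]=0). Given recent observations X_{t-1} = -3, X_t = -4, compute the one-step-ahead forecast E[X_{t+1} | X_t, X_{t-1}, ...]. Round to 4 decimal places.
E[X_{t+1} \mid \mathcal F_t] = -0.8820

For an AR(p) model X_t = c + sum_i phi_i X_{t-i} + eps_t, the
one-step-ahead conditional mean is
  E[X_{t+1} | X_t, ...] = c + sum_i phi_i X_{t+1-i}.
Substitute known values:
  E[X_{t+1} | ...] = -2 + (-0.524) * (-4) + (0.326) * (-3)
                   = -0.8820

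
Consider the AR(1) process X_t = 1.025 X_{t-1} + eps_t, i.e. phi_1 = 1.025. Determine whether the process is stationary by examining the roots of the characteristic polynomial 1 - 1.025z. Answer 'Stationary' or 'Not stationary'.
\text{Not stationary}

The AR(p) characteristic polynomial is P(z) = 1 - 1.025z.
Stationarity requires all roots to lie outside the unit circle, i.e. |z| > 1 for every root.
This is linear in z: 1 + (-1.025) z = 0  =>  z = -1/(-1.025) = 0.97561,  |z| = 0.97561.
Moduli of all roots: 0.9756.
All moduli strictly greater than 1? No.
Verdict: Not stationary.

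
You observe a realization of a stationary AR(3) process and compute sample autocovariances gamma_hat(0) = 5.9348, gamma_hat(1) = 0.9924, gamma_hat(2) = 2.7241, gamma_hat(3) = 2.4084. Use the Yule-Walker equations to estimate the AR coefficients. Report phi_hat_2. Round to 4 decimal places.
\hat\phi_{2} = 0.4090

The Yule-Walker equations for an AR(p) process read, in matrix form,
  Gamma_p phi = r_p,   with   (Gamma_p)_{ij} = gamma(|i - j|),
                       (r_p)_i = gamma(i),   i,j = 1..p.
Substitute the sample gammas (Toeplitz matrix and right-hand side of size 3):
  Gamma_p = [[5.9348, 0.9924, 2.7241], [0.9924, 5.9348, 0.9924], [2.7241, 0.9924, 5.9348]]
  r_p     = [0.9924, 2.7241, 2.4084]
Written out (R1..R3):
  (R1) 5.9348 phi_1 + 0.9924 phi_2 + 2.7241 phi_3 = 0.9924
  (R2) 0.9924 phi_1 + 5.9348 phi_2 + 0.9924 phi_3 = 2.7241
  (R3) 2.7241 phi_1 + 0.9924 phi_2 + 5.9348 phi_3 = 2.4084
Gaussian elimination:
  R2 <- R2 - (0.9924/5.9348) R1 = R2 - (0.167217) R1:  5.768854 phi_2 + 0.536884 phi_3 = 2.558154
  R3 <- R3 - (2.7241/5.9348) R1 = R3 - (0.459005) R1:  0.536884 phi_2 + 4.684426 phi_3 = 1.952884
  R3 <- R3 - (0.536884/5.768854) R2 = R3 - (0.093066) R2:  4.63446 phi_3 = 1.714807
Back-substitution:
  phi_hat_3 = 1.714807 / 4.63446 = 0.370012
  phi_hat_2 = (2.558154 - (0.536884)(0.370012)) / 5.768854 = 0.409007
  phi_hat_1 = (0.9924 - (0.9924)(0.409007) - (2.7241)(0.370012)) / 5.9348 = -0.071013
So phi_hat = [-0.0710, 0.4090, 0.3700].
Therefore phi_hat_2 = 0.4090.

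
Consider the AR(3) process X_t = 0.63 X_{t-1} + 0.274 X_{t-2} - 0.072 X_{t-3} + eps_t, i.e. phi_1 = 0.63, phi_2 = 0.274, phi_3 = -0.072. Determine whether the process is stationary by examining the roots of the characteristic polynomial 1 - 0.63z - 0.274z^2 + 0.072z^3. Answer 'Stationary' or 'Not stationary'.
\text{Stationary}

The AR(p) characteristic polynomial is P(z) = 1 - 0.63z - 0.274z^2 + 0.072z^3.
Stationarity requires all roots to lie outside the unit circle, i.e. |z| > 1 for every root.
Degree 3: look for a simple real root z0 first, then factor out (1 - z/z0) and solve the remaining quadratic.
Testing z0 = 5: P(5) = 1 + (-0.63)(5) + (-0.274)(5)^2 + (0.072)(5)^3
  = 1 + (-3.15) + (-6.85) + (9) = 0.  So z_0 = 5 is a root, |z_0| = 5.
Divide out the factor (1 - 0.2 z) = (1 - z/z0) (since 1/z0 = 0.2):
  P(z) = (1 - 0.2 z)(1 + (-0.43) z + (-0.36) z^2)
  [check: z-coef -0.43 - (0.2) = -0.63; z^2-coef -0.36 - (0.2)(-0.43) = -0.274; z^3-coef -(0.2)(-0.36) = 0.072.]
Remaining roots from the quadratic factor 1 + (-0.43) z + (-0.36) z^2:
  Set 1 + (-0.43) z + (-0.36) z^2 = 0, i.e. a z^2 + b z + c = 0 with a = -0.36, b = -0.43, c = 1.
  Discriminant D = b^2 - 4ac = (-0.43)^2 - 4*(-0.36)*1 = 0.1849 - (-1.44) = 1.6249.
  D >= 0, so the roots are real: z = (-b +/- sqrt(D)) / (2a) = (0.43 +/- 1.274716) / (-0.72).
    z_1 = (0.43 + 1.274716) / (-0.72) = -2.3677,   |z_1| = 2.3677.
    z_2 = (0.43 - 1.274716) / (-0.72) = 1.1732,   |z_2| = 1.1732.
Moduli of all roots: 5.0000, 2.3677, 1.1732.
All moduli strictly greater than 1? Yes.
Verdict: Stationary.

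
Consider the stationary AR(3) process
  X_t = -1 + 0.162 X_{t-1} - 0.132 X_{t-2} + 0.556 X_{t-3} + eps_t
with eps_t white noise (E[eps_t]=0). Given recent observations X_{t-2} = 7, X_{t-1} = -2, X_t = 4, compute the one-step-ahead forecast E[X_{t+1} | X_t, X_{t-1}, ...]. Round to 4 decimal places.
E[X_{t+1} \mid \mathcal F_t] = 3.8040

For an AR(p) model X_t = c + sum_i phi_i X_{t-i} + eps_t, the
one-step-ahead conditional mean is
  E[X_{t+1} | X_t, ...] = c + sum_i phi_i X_{t+1-i}.
Substitute known values:
  E[X_{t+1} | ...] = -1 + (0.162) * (4) + (-0.132) * (-2) + (0.556) * (7)
                   = 3.8040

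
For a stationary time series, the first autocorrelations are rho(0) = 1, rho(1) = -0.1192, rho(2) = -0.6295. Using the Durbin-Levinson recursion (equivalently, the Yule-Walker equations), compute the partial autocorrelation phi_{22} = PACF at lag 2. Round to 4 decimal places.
\phi_{22} = -0.6530

The PACF at lag k is phi_{kk}, the last component of the solution
to the Yule-Walker system G_k phi = r_k where
  (G_k)_{ij} = rho(|i - j|), (r_k)_i = rho(i), i,j = 1..k.
Equivalently, Durbin-Levinson gives phi_{kk} iteratively:
  phi_{11} = rho(1)
  phi_{kk} = [rho(k) - sum_{j=1..k-1} phi_{k-1,j} rho(k-j)]
            / [1 - sum_{j=1..k-1} phi_{k-1,j} rho(j)],
  phi_{k,j} = phi_{k-1,j} - phi_{kk} phi_{k-1,k-j},  j = 1..k-1.
Step k = 1:
  phi_11 = rho(1) = -0.1192.
Step k = 2:
  phi_22 = [rho(2) - phi_11 rho(1)] / [1 - phi_11 rho(1)] = [-0.6295 - (-0.1192)(-0.1192)] / [1 - (-0.1192)(-0.1192)]
         = -0.64370864 / 0.98579136 = -0.653.
Therefore phi_{22} = -0.6530.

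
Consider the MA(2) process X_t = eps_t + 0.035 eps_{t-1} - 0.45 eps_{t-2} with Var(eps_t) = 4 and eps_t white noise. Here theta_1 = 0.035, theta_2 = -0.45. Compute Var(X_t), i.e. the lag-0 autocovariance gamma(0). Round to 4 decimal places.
\gamma(0) = 4.8149

For an MA(q) process X_t = eps_t + sum_i theta_i eps_{t-i} with
Var(eps_t) = sigma^2, the variance is
  gamma(0) = sigma^2 * (1 + sum_i theta_i^2).
  sum_i theta_i^2 = (0.035)^2 + (-0.45)^2 = 0.001225 + 0.2025 = 0.203725.
  gamma(0) = 4 * (1 + 0.203725) = 4 * 1.203725 = 4.8149.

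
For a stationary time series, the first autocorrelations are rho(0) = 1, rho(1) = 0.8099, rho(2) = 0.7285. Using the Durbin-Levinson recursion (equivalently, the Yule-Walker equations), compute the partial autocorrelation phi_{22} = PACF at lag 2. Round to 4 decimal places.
\phi_{22} = 0.2109

The PACF at lag k is phi_{kk}, the last component of the solution
to the Yule-Walker system G_k phi = r_k where
  (G_k)_{ij} = rho(|i - j|), (r_k)_i = rho(i), i,j = 1..k.
Equivalently, Durbin-Levinson gives phi_{kk} iteratively:
  phi_{11} = rho(1)
  phi_{kk} = [rho(k) - sum_{j=1..k-1} phi_{k-1,j} rho(k-j)]
            / [1 - sum_{j=1..k-1} phi_{k-1,j} rho(j)],
  phi_{k,j} = phi_{k-1,j} - phi_{kk} phi_{k-1,k-j},  j = 1..k-1.
Step k = 1:
  phi_11 = rho(1) = 0.8099.
Step k = 2:
  phi_22 = [rho(2) - phi_11 rho(1)] / [1 - phi_11 rho(1)] = [0.7285 - (0.8099)(0.8099)] / [1 - (0.8099)(0.8099)]
         = 0.07256199 / 0.34406199 = 0.2109.
Therefore phi_{22} = 0.2109.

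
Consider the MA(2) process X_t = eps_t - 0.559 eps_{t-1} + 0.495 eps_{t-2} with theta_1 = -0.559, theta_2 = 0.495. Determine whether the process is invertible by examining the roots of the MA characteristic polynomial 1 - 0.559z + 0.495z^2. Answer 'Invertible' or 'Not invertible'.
\text{Invertible}

The MA(q) characteristic polynomial is P(z) = 1 - 0.559z + 0.495z^2.
Invertibility requires all roots to lie outside the unit circle, i.e. |z| > 1 for every root.
Set 1 + (-0.559) z + (0.495) z^2 = 0, i.e. a z^2 + b z + c = 0 with a = 0.495, b = -0.559, c = 1.
Discriminant D = b^2 - 4ac = (-0.559)^2 - 4*(0.495)*1 = 0.312481 - (1.98) = -1.667519.
D < 0, so the roots are the complex-conjugate pair z = (-b +/- i sqrt(-D)) / (2a) = 0.5646 +/- 1.3044i.
For a conjugate pair |z|^2 = z * conj(z) = (product of roots) = c/a = 1/(0.495) = 2.020202, so |z| = sqrt(2.020202) = 1.4213 for both roots.
Moduli of all roots: 1.4213, 1.4213.
All moduli strictly greater than 1? Yes.
Verdict: Invertible.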